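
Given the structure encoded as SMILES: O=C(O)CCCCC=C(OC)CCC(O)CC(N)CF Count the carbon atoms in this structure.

Count every carbon token in the SMILES (each C, including those in ring-closure positions and inside branches).
Carbon count: 14.

14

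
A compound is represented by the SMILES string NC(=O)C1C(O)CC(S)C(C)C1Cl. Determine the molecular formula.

C8H14ClNO2S

Walk through each heavy atom and fill implicit hydrogens from standard valence (C 4, N 3, O 2, S 2, halogen 1):
  atom 1: N, bond orders sum to 1 (valence 3) → 2 H
  atom 2: C, bond orders sum to 4 (valence 4) → 0 H
  atom 3: O, bond orders sum to 2 (valence 2) → 0 H
  atom 4: C, bond orders sum to 3 (valence 4) → 1 H
  atom 5: C, bond orders sum to 3 (valence 4) → 1 H
  atom 6: O, bond orders sum to 1 (valence 2) → 1 H
  atom 7: C, bond orders sum to 2 (valence 4) → 2 H
  atom 8: C, bond orders sum to 3 (valence 4) → 1 H
  atom 9: S, bond orders sum to 1 (valence 2) → 1 H
  atom 10: C, bond orders sum to 3 (valence 4) → 1 H
  atom 11: C, bond orders sum to 1 (valence 4) → 3 H
  atom 12: C, bond orders sum to 3 (valence 4) → 1 H
  atom 13: Cl (halogen, monovalent) → 0 H
Totals → C:8, H:14, Cl:1, N:1, O:2, S:1.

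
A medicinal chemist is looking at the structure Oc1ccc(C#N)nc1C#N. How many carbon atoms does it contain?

7

Count every carbon token in the SMILES (each C, including those in ring-closure positions and inside branches).
Carbon count: 7.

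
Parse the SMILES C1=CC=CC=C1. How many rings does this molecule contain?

In SMILES, each pair of matching ring-closure digits denotes one ring-closing bond; the number of such bonds equals the number of independent rings.
Ring-closure bonds here: 1.

1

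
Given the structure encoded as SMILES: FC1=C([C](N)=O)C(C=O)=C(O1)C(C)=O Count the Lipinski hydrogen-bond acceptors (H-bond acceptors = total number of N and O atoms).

N atoms: 1; O atoms: 4.
Lipinski HBA = 1 + 4 = 5.

5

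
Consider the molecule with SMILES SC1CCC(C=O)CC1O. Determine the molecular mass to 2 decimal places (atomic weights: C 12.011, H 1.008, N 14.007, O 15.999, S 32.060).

First, the molecular formula is C7H12O2S (counting implicit H from valence).
  C: 7 × 12.011 = 84.077
  H: 12 × 1.008 = 12.096
  O: 2 × 15.999 = 31.998
  S: 1 × 32.060 = 32.060
Sum: 7×12.011 + 12×1.008 + 2×15.999 + 1×32.060 = 160.231 → 160.23 g/mol.

160.23 g/mol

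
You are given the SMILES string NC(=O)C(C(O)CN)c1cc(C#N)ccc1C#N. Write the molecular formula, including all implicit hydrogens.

C12H12N4O2

Walk through each heavy atom and fill implicit hydrogens from standard valence (C 4, N 3, O 2, S 2, halogen 1); for lowercase aromatic atoms, an aromatic c carries 1 H when it has two neighbours and 0 H with three, and aromatic n carries 0 H:
  atom 1: N, bond orders sum to 1 (valence 3) → 2 H
  atom 2: C, bond orders sum to 4 (valence 4) → 0 H
  atom 3: O, bond orders sum to 2 (valence 2) → 0 H
  atom 4: C, bond orders sum to 3 (valence 4) → 1 H
  atom 5: C, bond orders sum to 3 (valence 4) → 1 H
  atom 6: O, bond orders sum to 1 (valence 2) → 1 H
  atom 7: C, bond orders sum to 2 (valence 4) → 2 H
  atom 8: N, bond orders sum to 1 (valence 3) → 2 H
  atom 9: aromatic c, 3 neighbours → 0 H
  atom 10: aromatic c, 2 neighbours → 1 H
  atom 11: aromatic c, 3 neighbours → 0 H
  atom 12: C, bond orders sum to 4 (valence 4) → 0 H
  atom 13: N, bond orders sum to 3 (valence 3) → 0 H
  atom 14: aromatic c, 2 neighbours → 1 H
  atom 15: aromatic c, 2 neighbours → 1 H
  atom 16: aromatic c, 3 neighbours → 0 H
  atom 17: C, bond orders sum to 4 (valence 4) → 0 H
  atom 18: N, bond orders sum to 3 (valence 3) → 0 H
Totals → C:12, H:12, N:4, O:2.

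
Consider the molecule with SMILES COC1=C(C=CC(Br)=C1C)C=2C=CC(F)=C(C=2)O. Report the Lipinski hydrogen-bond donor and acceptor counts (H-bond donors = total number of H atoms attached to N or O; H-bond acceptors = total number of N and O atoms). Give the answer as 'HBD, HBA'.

Donors: find every N or O and count the H atoms it carries.
  atom 2 (O): bond orders sum to 2 → 0 H
  atom 18 (O): bond orders sum to 1 → 1 H
Lipinski HBD = 1.
Acceptors: N atoms = 0, O atoms = 2 → HBA = 2.

1, 2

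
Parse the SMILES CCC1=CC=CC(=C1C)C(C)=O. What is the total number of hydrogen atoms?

Walk through each heavy atom and fill implicit hydrogens from standard valence (C 4, N 3, O 2, S 2, halogen 1):
  atom 1: C, bond orders sum to 1 (valence 4) → 3 H
  atom 2: C, bond orders sum to 2 (valence 4) → 2 H
  atom 3: C, bond orders sum to 4 (valence 4) → 0 H
  atom 4: C, bond orders sum to 3 (valence 4) → 1 H
  atom 5: C, bond orders sum to 3 (valence 4) → 1 H
  atom 6: C, bond orders sum to 3 (valence 4) → 1 H
  atom 7: C, bond orders sum to 4 (valence 4) → 0 H
  atom 8: C, bond orders sum to 4 (valence 4) → 0 H
  atom 9: C, bond orders sum to 1 (valence 4) → 3 H
  atom 10: C, bond orders sum to 4 (valence 4) → 0 H
  atom 11: C, bond orders sum to 1 (valence 4) → 3 H
  atom 12: O, bond orders sum to 2 (valence 2) → 0 H
Total hydrogens: 14.

14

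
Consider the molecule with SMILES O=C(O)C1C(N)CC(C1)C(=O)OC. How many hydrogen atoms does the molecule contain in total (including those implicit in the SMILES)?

13

Walk through each heavy atom and fill implicit hydrogens from standard valence (C 4, N 3, O 2, S 2, halogen 1):
  atom 1: O, bond orders sum to 2 (valence 2) → 0 H
  atom 2: C, bond orders sum to 4 (valence 4) → 0 H
  atom 3: O, bond orders sum to 1 (valence 2) → 1 H
  atom 4: C, bond orders sum to 3 (valence 4) → 1 H
  atom 5: C, bond orders sum to 3 (valence 4) → 1 H
  atom 6: N, bond orders sum to 1 (valence 3) → 2 H
  atom 7: C, bond orders sum to 2 (valence 4) → 2 H
  atom 8: C, bond orders sum to 3 (valence 4) → 1 H
  atom 9: C, bond orders sum to 2 (valence 4) → 2 H
  atom 10: C, bond orders sum to 4 (valence 4) → 0 H
  atom 11: O, bond orders sum to 2 (valence 2) → 0 H
  atom 12: O, bond orders sum to 2 (valence 2) → 0 H
  atom 13: C, bond orders sum to 1 (valence 4) → 3 H
Total hydrogens: 13.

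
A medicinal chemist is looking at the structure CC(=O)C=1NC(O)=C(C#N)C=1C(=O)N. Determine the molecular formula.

Walk through each heavy atom and fill implicit hydrogens from standard valence (C 4, N 3, O 2, S 2, halogen 1):
  atom 1: C, bond orders sum to 1 (valence 4) → 3 H
  atom 2: C, bond orders sum to 4 (valence 4) → 0 H
  atom 3: O, bond orders sum to 2 (valence 2) → 0 H
  atom 4: C, bond orders sum to 4 (valence 4) → 0 H
  atom 5: N, bond orders sum to 2 (valence 3) → 1 H
  atom 6: C, bond orders sum to 4 (valence 4) → 0 H
  atom 7: O, bond orders sum to 1 (valence 2) → 1 H
  atom 8: C, bond orders sum to 4 (valence 4) → 0 H
  atom 9: C, bond orders sum to 4 (valence 4) → 0 H
  atom 10: N, bond orders sum to 3 (valence 3) → 0 H
  atom 11: C, bond orders sum to 4 (valence 4) → 0 H
  atom 12: C, bond orders sum to 4 (valence 4) → 0 H
  atom 13: O, bond orders sum to 2 (valence 2) → 0 H
  atom 14: N, bond orders sum to 1 (valence 3) → 2 H
Totals → C:8, H:7, N:3, O:3.

C8H7N3O3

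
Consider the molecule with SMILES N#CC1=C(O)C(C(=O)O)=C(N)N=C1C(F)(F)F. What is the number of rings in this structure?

In SMILES, each pair of matching ring-closure digits denotes one ring-closing bond; the number of such bonds equals the number of independent rings.
Ring-closure bonds here: 1.

1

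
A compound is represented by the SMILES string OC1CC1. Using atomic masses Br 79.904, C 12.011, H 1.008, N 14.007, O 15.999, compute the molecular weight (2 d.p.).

First, the molecular formula is C3H6O (counting implicit H from valence).
  C: 3 × 12.011 = 36.033
  H: 6 × 1.008 = 6.048
  O: 1 × 15.999 = 15.999
Sum: 3×12.011 + 6×1.008 + 1×15.999 = 58.080 → 58.08 g/mol.

58.08 g/mol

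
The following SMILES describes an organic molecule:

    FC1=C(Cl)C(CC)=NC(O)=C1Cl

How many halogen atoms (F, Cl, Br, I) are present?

3

Halogen atoms appear at heavy-atom positions 1, 4, 12 (2×Cl, 1×F).
Other groups present: 1 hydroxyl.
Halogen count: 3.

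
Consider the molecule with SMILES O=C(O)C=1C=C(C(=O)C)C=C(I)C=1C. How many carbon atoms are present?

Count every carbon token in the SMILES (each C, including those in ring-closure positions and inside branches).
Carbon count: 10.

10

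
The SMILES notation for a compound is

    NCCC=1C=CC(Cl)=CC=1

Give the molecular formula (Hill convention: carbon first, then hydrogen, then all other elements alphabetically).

C8H10ClN

Walk through each heavy atom and fill implicit hydrogens from standard valence (C 4, N 3, O 2, S 2, halogen 1):
  atom 1: N, bond orders sum to 1 (valence 3) → 2 H
  atom 2: C, bond orders sum to 2 (valence 4) → 2 H
  atom 3: C, bond orders sum to 2 (valence 4) → 2 H
  atom 4: C, bond orders sum to 4 (valence 4) → 0 H
  atom 5: C, bond orders sum to 3 (valence 4) → 1 H
  atom 6: C, bond orders sum to 3 (valence 4) → 1 H
  atom 7: C, bond orders sum to 4 (valence 4) → 0 H
  atom 8: Cl (halogen, monovalent) → 0 H
  atom 9: C, bond orders sum to 3 (valence 4) → 1 H
  atom 10: C, bond orders sum to 3 (valence 4) → 1 H
Totals → C:8, H:10, Cl:1, N:1.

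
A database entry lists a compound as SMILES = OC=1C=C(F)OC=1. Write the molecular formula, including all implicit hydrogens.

Walk through each heavy atom and fill implicit hydrogens from standard valence (C 4, N 3, O 2, S 2, halogen 1):
  atom 1: O, bond orders sum to 1 (valence 2) → 1 H
  atom 2: C, bond orders sum to 4 (valence 4) → 0 H
  atom 3: C, bond orders sum to 3 (valence 4) → 1 H
  atom 4: C, bond orders sum to 4 (valence 4) → 0 H
  atom 5: F (halogen, monovalent) → 0 H
  atom 6: O, bond orders sum to 2 (valence 2) → 0 H
  atom 7: C, bond orders sum to 3 (valence 4) → 1 H
Totals → C:4, H:3, F:1, O:2.

C4H3FO2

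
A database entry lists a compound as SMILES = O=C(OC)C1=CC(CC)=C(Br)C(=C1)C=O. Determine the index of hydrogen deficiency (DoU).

Degree of unsaturation = (number of rings) + (number of π bonds).
Ring closures in the SMILES: 1.
π bonds: 5 double bonds (each 1 DoU) → 5 DoU from unsaturation.
Total DoU = 1 + 5 = 6.

6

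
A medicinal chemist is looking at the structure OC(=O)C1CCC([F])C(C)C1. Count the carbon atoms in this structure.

Count every carbon token in the SMILES (each C, including those in ring-closure positions and inside branches).
Carbon count: 8.

8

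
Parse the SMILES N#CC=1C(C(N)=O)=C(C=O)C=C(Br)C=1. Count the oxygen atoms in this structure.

2

Scan the SMILES for O atoms (remember two-letter symbols like Cl and Br are single atoms).
Oxygen count: 2.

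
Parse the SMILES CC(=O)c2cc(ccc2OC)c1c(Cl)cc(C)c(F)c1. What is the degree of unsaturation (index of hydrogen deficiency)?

9

Molecular formula: C16H14ClFO2.
DoU = (2C + 2 + N − H − X) / 2, where X is the halogen count and O/S are ignored.
    = (2·16 + 2 + 0 − 14 − 2) / 2 = 18 / 2 = 9.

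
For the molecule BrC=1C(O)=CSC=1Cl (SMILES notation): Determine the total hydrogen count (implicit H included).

2

Walk through each heavy atom and fill implicit hydrogens from standard valence (C 4, N 3, O 2, S 2, halogen 1):
  atom 1: Br (halogen, monovalent) → 0 H
  atom 2: C, bond orders sum to 4 (valence 4) → 0 H
  atom 3: C, bond orders sum to 4 (valence 4) → 0 H
  atom 4: O, bond orders sum to 1 (valence 2) → 1 H
  atom 5: C, bond orders sum to 3 (valence 4) → 1 H
  atom 6: S, bond orders sum to 2 (valence 2) → 0 H
  atom 7: C, bond orders sum to 4 (valence 4) → 0 H
  atom 8: Cl (halogen, monovalent) → 0 H
Total hydrogens: 2.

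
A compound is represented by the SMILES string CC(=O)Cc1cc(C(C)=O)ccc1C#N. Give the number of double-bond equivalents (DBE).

Molecular formula: C12H11NO2.
DoU = (2C + 2 + N − H − X) / 2, where X is the halogen count and O/S are ignored.
    = (2·12 + 2 + 1 − 11 − 0) / 2 = 16 / 2 = 8.

8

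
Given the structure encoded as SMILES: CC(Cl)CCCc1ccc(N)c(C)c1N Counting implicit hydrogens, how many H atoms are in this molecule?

19

Walk through each heavy atom and fill implicit hydrogens from standard valence (C 4, N 3, O 2, S 2, halogen 1); for lowercase aromatic atoms, an aromatic c carries 1 H when it has two neighbours and 0 H with three, and aromatic n carries 0 H:
  atom 1: C, bond orders sum to 1 (valence 4) → 3 H
  atom 2: C, bond orders sum to 3 (valence 4) → 1 H
  atom 3: Cl (halogen, monovalent) → 0 H
  atom 4: C, bond orders sum to 2 (valence 4) → 2 H
  atom 5: C, bond orders sum to 2 (valence 4) → 2 H
  atom 6: C, bond orders sum to 2 (valence 4) → 2 H
  atom 7: aromatic c, 3 neighbours → 0 H
  atom 8: aromatic c, 2 neighbours → 1 H
  atom 9: aromatic c, 2 neighbours → 1 H
  atom 10: aromatic c, 3 neighbours → 0 H
  atom 11: N, bond orders sum to 1 (valence 3) → 2 H
  atom 12: aromatic c, 3 neighbours → 0 H
  atom 13: C, bond orders sum to 1 (valence 4) → 3 H
  atom 14: aromatic c, 3 neighbours → 0 H
  atom 15: N, bond orders sum to 1 (valence 3) → 2 H
Total hydrogens: 19.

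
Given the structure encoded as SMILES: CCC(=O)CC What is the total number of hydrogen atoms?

Walk through each heavy atom and fill implicit hydrogens from standard valence (C 4, N 3, O 2, S 2, halogen 1):
  atom 1: C, bond orders sum to 1 (valence 4) → 3 H
  atom 2: C, bond orders sum to 2 (valence 4) → 2 H
  atom 3: C, bond orders sum to 4 (valence 4) → 0 H
  atom 4: O, bond orders sum to 2 (valence 2) → 0 H
  atom 5: C, bond orders sum to 2 (valence 4) → 2 H
  atom 6: C, bond orders sum to 1 (valence 4) → 3 H
Total hydrogens: 10.

10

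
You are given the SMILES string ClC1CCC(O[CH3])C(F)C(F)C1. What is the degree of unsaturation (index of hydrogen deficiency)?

Degree of unsaturation = (number of rings) + (number of π bonds).
Ring closures in the SMILES: 1.
π bonds: none → 0 DoU from unsaturation.
Total DoU = 1 + 0 = 1.

1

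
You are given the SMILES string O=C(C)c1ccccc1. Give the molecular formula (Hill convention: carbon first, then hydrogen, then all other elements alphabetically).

C8H8O

Walk through each heavy atom and fill implicit hydrogens from standard valence (C 4, N 3, O 2, S 2, halogen 1); for lowercase aromatic atoms, an aromatic c carries 1 H when it has two neighbours and 0 H with three, and aromatic n carries 0 H:
  atom 1: O, bond orders sum to 2 (valence 2) → 0 H
  atom 2: C, bond orders sum to 4 (valence 4) → 0 H
  atom 3: C, bond orders sum to 1 (valence 4) → 3 H
  atom 4: aromatic c, 3 neighbours → 0 H
  atom 5: aromatic c, 2 neighbours → 1 H
  atom 6: aromatic c, 2 neighbours → 1 H
  atom 7: aromatic c, 2 neighbours → 1 H
  atom 8: aromatic c, 2 neighbours → 1 H
  atom 9: aromatic c, 2 neighbours → 1 H
Totals → C:8, H:8, O:1.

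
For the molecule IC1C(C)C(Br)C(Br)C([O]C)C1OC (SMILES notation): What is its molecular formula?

Walk through each heavy atom and fill implicit hydrogens from standard valence (C 4, N 3, O 2, S 2, halogen 1):
  atom 1: I (halogen, monovalent) → 0 H
  atom 2: C, bond orders sum to 3 (valence 4) → 1 H
  atom 3: C, bond orders sum to 3 (valence 4) → 1 H
  atom 4: C, bond orders sum to 1 (valence 4) → 3 H
  atom 5: C, bond orders sum to 3 (valence 4) → 1 H
  atom 6: Br (halogen, monovalent) → 0 H
  atom 7: C, bond orders sum to 3 (valence 4) → 1 H
  atom 8: Br (halogen, monovalent) → 0 H
  atom 9: C, bond orders sum to 3 (valence 4) → 1 H
  atom 10: O with explicit H count 0
  atom 11: C, bond orders sum to 1 (valence 4) → 3 H
  atom 12: C, bond orders sum to 3 (valence 4) → 1 H
  atom 13: O, bond orders sum to 2 (valence 2) → 0 H
  atom 14: C, bond orders sum to 1 (valence 4) → 3 H
Totals → C:9, H:15, Br:2, I:1, O:2.

C9H15Br2IO2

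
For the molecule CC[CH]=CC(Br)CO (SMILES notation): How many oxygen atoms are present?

Scan the SMILES for O atoms (remember two-letter symbols like Cl and Br are single atoms).
Oxygen count: 1.

1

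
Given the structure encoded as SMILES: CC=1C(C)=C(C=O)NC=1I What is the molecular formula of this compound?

C7H8INO

Walk through each heavy atom and fill implicit hydrogens from standard valence (C 4, N 3, O 2, S 2, halogen 1):
  atom 1: C, bond orders sum to 1 (valence 4) → 3 H
  atom 2: C, bond orders sum to 4 (valence 4) → 0 H
  atom 3: C, bond orders sum to 4 (valence 4) → 0 H
  atom 4: C, bond orders sum to 1 (valence 4) → 3 H
  atom 5: C, bond orders sum to 4 (valence 4) → 0 H
  atom 6: C, bond orders sum to 3 (valence 4) → 1 H
  atom 7: O, bond orders sum to 2 (valence 2) → 0 H
  atom 8: N, bond orders sum to 2 (valence 3) → 1 H
  atom 9: C, bond orders sum to 4 (valence 4) → 0 H
  atom 10: I (halogen, monovalent) → 0 H
Totals → C:7, H:8, I:1, N:1, O:1.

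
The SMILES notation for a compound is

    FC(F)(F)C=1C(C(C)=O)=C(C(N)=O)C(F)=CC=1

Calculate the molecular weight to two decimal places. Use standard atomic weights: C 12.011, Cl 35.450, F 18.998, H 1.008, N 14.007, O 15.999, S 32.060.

First, the molecular formula is C10H7F4NO2 (counting implicit H from valence).
  C: 10 × 12.011 = 120.110
  F: 4 × 18.998 = 75.992
  H: 7 × 1.008 = 7.056
  N: 1 × 14.007 = 14.007
  O: 2 × 15.999 = 31.998
Sum: 10×12.011 + 4×18.998 + 7×1.008 + 1×14.007 + 2×15.999 = 249.163 → 249.16 g/mol.

249.16 g/mol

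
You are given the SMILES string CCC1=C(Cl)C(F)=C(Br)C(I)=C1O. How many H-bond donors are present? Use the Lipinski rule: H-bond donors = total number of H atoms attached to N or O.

Donors: find every N or O and count the H atoms it carries.
  atom 13 (O): bond orders sum to 1 → 1 H
Lipinski HBD = 1.

1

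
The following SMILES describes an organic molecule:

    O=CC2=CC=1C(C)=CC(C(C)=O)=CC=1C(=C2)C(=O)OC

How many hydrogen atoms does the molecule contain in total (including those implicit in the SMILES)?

Walk through each heavy atom and fill implicit hydrogens from standard valence (C 4, N 3, O 2, S 2, halogen 1):
  atom 1: O, bond orders sum to 2 (valence 2) → 0 H
  atom 2: C, bond orders sum to 3 (valence 4) → 1 H
  atom 3: C, bond orders sum to 4 (valence 4) → 0 H
  atom 4: C, bond orders sum to 3 (valence 4) → 1 H
  atom 5: C, bond orders sum to 4 (valence 4) → 0 H
  atom 6: C, bond orders sum to 4 (valence 4) → 0 H
  atom 7: C, bond orders sum to 1 (valence 4) → 3 H
  atom 8: C, bond orders sum to 3 (valence 4) → 1 H
  atom 9: C, bond orders sum to 4 (valence 4) → 0 H
  atom 10: C, bond orders sum to 4 (valence 4) → 0 H
  atom 11: C, bond orders sum to 1 (valence 4) → 3 H
  atom 12: O, bond orders sum to 2 (valence 2) → 0 H
  atom 13: C, bond orders sum to 3 (valence 4) → 1 H
  atom 14: C, bond orders sum to 4 (valence 4) → 0 H
  atom 15: C, bond orders sum to 4 (valence 4) → 0 H
  atom 16: C, bond orders sum to 3 (valence 4) → 1 H
  atom 17: C, bond orders sum to 4 (valence 4) → 0 H
  atom 18: O, bond orders sum to 2 (valence 2) → 0 H
  atom 19: O, bond orders sum to 2 (valence 2) → 0 H
  atom 20: C, bond orders sum to 1 (valence 4) → 3 H
Total hydrogens: 14.

14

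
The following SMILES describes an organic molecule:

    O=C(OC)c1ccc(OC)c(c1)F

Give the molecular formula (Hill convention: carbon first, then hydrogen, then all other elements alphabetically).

Walk through each heavy atom and fill implicit hydrogens from standard valence (C 4, N 3, O 2, S 2, halogen 1); for lowercase aromatic atoms, an aromatic c carries 1 H when it has two neighbours and 0 H with three, and aromatic n carries 0 H:
  atom 1: O, bond orders sum to 2 (valence 2) → 0 H
  atom 2: C, bond orders sum to 4 (valence 4) → 0 H
  atom 3: O, bond orders sum to 2 (valence 2) → 0 H
  atom 4: C, bond orders sum to 1 (valence 4) → 3 H
  atom 5: aromatic c, 3 neighbours → 0 H
  atom 6: aromatic c, 2 neighbours → 1 H
  atom 7: aromatic c, 2 neighbours → 1 H
  atom 8: aromatic c, 3 neighbours → 0 H
  atom 9: O, bond orders sum to 2 (valence 2) → 0 H
  atom 10: C, bond orders sum to 1 (valence 4) → 3 H
  atom 11: aromatic c, 3 neighbours → 0 H
  atom 12: aromatic c, 2 neighbours → 1 H
  atom 13: F (halogen, monovalent) → 0 H
Totals → C:9, H:9, F:1, O:3.

C9H9FO3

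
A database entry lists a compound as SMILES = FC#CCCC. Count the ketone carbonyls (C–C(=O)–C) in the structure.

Scan the SMILES for the ketone motif — none present.
Groups that are present: 1 alkyne.

0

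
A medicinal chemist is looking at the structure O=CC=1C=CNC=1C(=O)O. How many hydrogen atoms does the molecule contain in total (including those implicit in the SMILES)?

Walk through each heavy atom and fill implicit hydrogens from standard valence (C 4, N 3, O 2, S 2, halogen 1):
  atom 1: O, bond orders sum to 2 (valence 2) → 0 H
  atom 2: C, bond orders sum to 3 (valence 4) → 1 H
  atom 3: C, bond orders sum to 4 (valence 4) → 0 H
  atom 4: C, bond orders sum to 3 (valence 4) → 1 H
  atom 5: C, bond orders sum to 3 (valence 4) → 1 H
  atom 6: N, bond orders sum to 2 (valence 3) → 1 H
  atom 7: C, bond orders sum to 4 (valence 4) → 0 H
  atom 8: C, bond orders sum to 4 (valence 4) → 0 H
  atom 9: O, bond orders sum to 2 (valence 2) → 0 H
  atom 10: O, bond orders sum to 1 (valence 2) → 1 H
Total hydrogens: 5.

5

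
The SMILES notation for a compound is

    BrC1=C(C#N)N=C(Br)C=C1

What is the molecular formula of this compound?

Walk through each heavy atom and fill implicit hydrogens from standard valence (C 4, N 3, O 2, S 2, halogen 1):
  atom 1: Br (halogen, monovalent) → 0 H
  atom 2: C, bond orders sum to 4 (valence 4) → 0 H
  atom 3: C, bond orders sum to 4 (valence 4) → 0 H
  atom 4: C, bond orders sum to 4 (valence 4) → 0 H
  atom 5: N, bond orders sum to 3 (valence 3) → 0 H
  atom 6: N, bond orders sum to 3 (valence 3) → 0 H
  atom 7: C, bond orders sum to 4 (valence 4) → 0 H
  atom 8: Br (halogen, monovalent) → 0 H
  atom 9: C, bond orders sum to 3 (valence 4) → 1 H
  atom 10: C, bond orders sum to 3 (valence 4) → 1 H
Totals → C:6, H:2, Br:2, N:2.
In Hill order: C6H2Br2N2.

C6H2Br2N2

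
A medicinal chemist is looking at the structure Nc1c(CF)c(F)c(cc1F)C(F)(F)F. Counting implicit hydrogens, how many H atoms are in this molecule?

Walk through each heavy atom and fill implicit hydrogens from standard valence (C 4, N 3, O 2, S 2, halogen 1); for lowercase aromatic atoms, an aromatic c carries 1 H when it has two neighbours and 0 H with three, and aromatic n carries 0 H:
  atom 1: N, bond orders sum to 1 (valence 3) → 2 H
  atom 2: aromatic c, 3 neighbours → 0 H
  atom 3: aromatic c, 3 neighbours → 0 H
  atom 4: C, bond orders sum to 2 (valence 4) → 2 H
  atom 5: F (halogen, monovalent) → 0 H
  atom 6: aromatic c, 3 neighbours → 0 H
  atom 7: F (halogen, monovalent) → 0 H
  atom 8: aromatic c, 3 neighbours → 0 H
  atom 9: aromatic c, 2 neighbours → 1 H
  atom 10: aromatic c, 3 neighbours → 0 H
  atom 11: F (halogen, monovalent) → 0 H
  atom 12: C, bond orders sum to 4 (valence 4) → 0 H
  atom 13: F (halogen, monovalent) → 0 H
  atom 14: F (halogen, monovalent) → 0 H
  atom 15: F (halogen, monovalent) → 0 H
Total hydrogens: 5.

5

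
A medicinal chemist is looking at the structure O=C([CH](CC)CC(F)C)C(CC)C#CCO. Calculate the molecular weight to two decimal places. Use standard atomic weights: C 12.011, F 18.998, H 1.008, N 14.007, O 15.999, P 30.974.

228.31 g/mol

First, the molecular formula is C13H21FO2 (counting implicit H from valence).
  C: 13 × 12.011 = 156.143
  F: 1 × 18.998 = 18.998
  H: 21 × 1.008 = 21.168
  O: 2 × 15.999 = 31.998
Sum: 13×12.011 + 1×18.998 + 21×1.008 + 2×15.999 = 228.307 → 228.31 g/mol.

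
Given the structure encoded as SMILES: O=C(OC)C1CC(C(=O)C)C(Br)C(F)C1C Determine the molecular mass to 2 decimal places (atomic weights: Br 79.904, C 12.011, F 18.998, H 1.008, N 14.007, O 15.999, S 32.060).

295.15 g/mol

First, the molecular formula is C11H16BrFO3 (counting implicit H from valence).
  Br: 1 × 79.904 = 79.904
  C: 11 × 12.011 = 132.121
  F: 1 × 18.998 = 18.998
  H: 16 × 1.008 = 16.128
  O: 3 × 15.999 = 47.997
Sum: 1×79.904 + 11×12.011 + 1×18.998 + 16×1.008 + 3×15.999 = 295.148 → 295.15 g/mol.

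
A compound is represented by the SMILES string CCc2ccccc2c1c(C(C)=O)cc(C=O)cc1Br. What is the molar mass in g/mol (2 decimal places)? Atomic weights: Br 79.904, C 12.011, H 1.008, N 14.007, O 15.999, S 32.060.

331.21 g/mol

First, the molecular formula is C17H15BrO2 (counting implicit H from valence).
  Br: 1 × 79.904 = 79.904
  C: 17 × 12.011 = 204.187
  H: 15 × 1.008 = 15.120
  O: 2 × 15.999 = 31.998
Sum: 1×79.904 + 17×12.011 + 15×1.008 + 2×15.999 = 331.209 → 331.21 g/mol.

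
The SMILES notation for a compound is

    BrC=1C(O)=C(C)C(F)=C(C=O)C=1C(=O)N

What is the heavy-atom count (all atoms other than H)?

15

Every atom symbol written in the SMILES (organic subset) is one heavy atom; implicit H are not written.
Heavy atoms by element → Br:1, C:9, F:1, N:1, O:3.
Total: 15.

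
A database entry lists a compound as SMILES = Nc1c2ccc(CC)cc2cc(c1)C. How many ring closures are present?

In SMILES, each pair of matching ring-closure digits denotes one ring-closing bond; the number of such bonds equals the number of independent rings.
Ring-closure bonds here: 2.

2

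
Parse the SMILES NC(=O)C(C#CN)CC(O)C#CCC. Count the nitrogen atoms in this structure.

2

Scan the SMILES for N atoms (remember two-letter symbols like Cl and Br are single atoms).
Nitrogen count: 2.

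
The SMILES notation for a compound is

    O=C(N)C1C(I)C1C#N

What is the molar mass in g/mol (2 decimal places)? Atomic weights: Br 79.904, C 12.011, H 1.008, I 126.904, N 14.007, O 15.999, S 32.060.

236.01 g/mol

First, the molecular formula is C5H5IN2O (counting implicit H from valence).
  C: 5 × 12.011 = 60.055
  H: 5 × 1.008 = 5.040
  I: 1 × 126.904 = 126.904
  N: 2 × 14.007 = 28.014
  O: 1 × 15.999 = 15.999
Sum: 5×12.011 + 5×1.008 + 1×126.904 + 2×14.007 + 1×15.999 = 236.012 → 236.01 g/mol.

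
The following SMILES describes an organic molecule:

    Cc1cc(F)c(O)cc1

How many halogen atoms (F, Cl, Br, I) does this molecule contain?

Halogen atoms appear at heavy-atom position 5 (1×F).
Other groups present: 1 hydroxyl.
Halogen count: 1.

1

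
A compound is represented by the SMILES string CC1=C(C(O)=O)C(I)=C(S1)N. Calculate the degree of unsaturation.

Degree of unsaturation = (number of rings) + (number of π bonds).
Ring closures in the SMILES: 1.
π bonds: 3 double bonds (each 1 DoU) → 3 DoU from unsaturation.
Total DoU = 1 + 3 = 4.

4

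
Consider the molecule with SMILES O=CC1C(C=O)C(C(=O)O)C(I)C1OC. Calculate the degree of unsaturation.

4

Degree of unsaturation = (number of rings) + (number of π bonds).
Ring closures in the SMILES: 1.
π bonds: 3 double bonds (each 1 DoU) → 3 DoU from unsaturation.
Total DoU = 1 + 3 = 4.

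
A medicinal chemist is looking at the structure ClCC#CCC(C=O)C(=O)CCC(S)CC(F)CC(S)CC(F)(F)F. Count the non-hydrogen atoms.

25

Every atom symbol written in the SMILES (organic subset) is one heavy atom; implicit H are not written.
Heavy atoms by element → C:16, Cl:1, F:4, O:2, S:2.
Total: 25.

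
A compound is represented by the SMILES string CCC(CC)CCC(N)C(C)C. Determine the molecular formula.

Walk through each heavy atom and fill implicit hydrogens from standard valence (C 4, N 3, O 2, S 2, halogen 1):
  atom 1: C, bond orders sum to 1 (valence 4) → 3 H
  atom 2: C, bond orders sum to 2 (valence 4) → 2 H
  atom 3: C, bond orders sum to 3 (valence 4) → 1 H
  atom 4: C, bond orders sum to 2 (valence 4) → 2 H
  atom 5: C, bond orders sum to 1 (valence 4) → 3 H
  atom 6: C, bond orders sum to 2 (valence 4) → 2 H
  atom 7: C, bond orders sum to 2 (valence 4) → 2 H
  atom 8: C, bond orders sum to 3 (valence 4) → 1 H
  atom 9: N, bond orders sum to 1 (valence 3) → 2 H
  atom 10: C, bond orders sum to 3 (valence 4) → 1 H
  atom 11: C, bond orders sum to 1 (valence 4) → 3 H
  atom 12: C, bond orders sum to 1 (valence 4) → 3 H
Totals → C:11, H:25, N:1.
In Hill order: C11H25N.

C11H25N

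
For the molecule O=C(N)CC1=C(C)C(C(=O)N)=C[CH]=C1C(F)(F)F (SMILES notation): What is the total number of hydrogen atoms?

Walk through each heavy atom and fill implicit hydrogens from standard valence (C 4, N 3, O 2, S 2, halogen 1):
  atom 1: O, bond orders sum to 2 (valence 2) → 0 H
  atom 2: C, bond orders sum to 4 (valence 4) → 0 H
  atom 3: N, bond orders sum to 1 (valence 3) → 2 H
  atom 4: C, bond orders sum to 2 (valence 4) → 2 H
  atom 5: C, bond orders sum to 4 (valence 4) → 0 H
  atom 6: C, bond orders sum to 4 (valence 4) → 0 H
  atom 7: C, bond orders sum to 1 (valence 4) → 3 H
  atom 8: C, bond orders sum to 4 (valence 4) → 0 H
  atom 9: C, bond orders sum to 4 (valence 4) → 0 H
  atom 10: O, bond orders sum to 2 (valence 2) → 0 H
  atom 11: N, bond orders sum to 1 (valence 3) → 2 H
  atom 12: C, bond orders sum to 3 (valence 4) → 1 H
  atom 13: C with explicit H count 1
  atom 14: C, bond orders sum to 4 (valence 4) → 0 H
  atom 15: C, bond orders sum to 4 (valence 4) → 0 H
  atom 16: F (halogen, monovalent) → 0 H
  atom 17: F (halogen, monovalent) → 0 H
  atom 18: F (halogen, monovalent) → 0 H
Total hydrogens: 11.

11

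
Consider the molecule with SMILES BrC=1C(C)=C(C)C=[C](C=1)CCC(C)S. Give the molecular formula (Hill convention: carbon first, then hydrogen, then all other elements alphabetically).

Walk through each heavy atom and fill implicit hydrogens from standard valence (C 4, N 3, O 2, S 2, halogen 1):
  atom 1: Br (halogen, monovalent) → 0 H
  atom 2: C, bond orders sum to 4 (valence 4) → 0 H
  atom 3: C, bond orders sum to 4 (valence 4) → 0 H
  atom 4: C, bond orders sum to 1 (valence 4) → 3 H
  atom 5: C, bond orders sum to 4 (valence 4) → 0 H
  atom 6: C, bond orders sum to 1 (valence 4) → 3 H
  atom 7: C, bond orders sum to 3 (valence 4) → 1 H
  atom 8: C with explicit H count 0
  atom 9: C, bond orders sum to 3 (valence 4) → 1 H
  atom 10: C, bond orders sum to 2 (valence 4) → 2 H
  atom 11: C, bond orders sum to 2 (valence 4) → 2 H
  atom 12: C, bond orders sum to 3 (valence 4) → 1 H
  atom 13: C, bond orders sum to 1 (valence 4) → 3 H
  atom 14: S, bond orders sum to 1 (valence 2) → 1 H
Totals → C:12, H:17, Br:1, S:1.

C12H17BrS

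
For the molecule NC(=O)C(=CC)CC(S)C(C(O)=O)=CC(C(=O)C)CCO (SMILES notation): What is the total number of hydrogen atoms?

Walk through each heavy atom and fill implicit hydrogens from standard valence (C 4, N 3, O 2, S 2, halogen 1):
  atom 1: N, bond orders sum to 1 (valence 3) → 2 H
  atom 2: C, bond orders sum to 4 (valence 4) → 0 H
  atom 3: O, bond orders sum to 2 (valence 2) → 0 H
  atom 4: C, bond orders sum to 4 (valence 4) → 0 H
  atom 5: C, bond orders sum to 3 (valence 4) → 1 H
  atom 6: C, bond orders sum to 1 (valence 4) → 3 H
  atom 7: C, bond orders sum to 2 (valence 4) → 2 H
  atom 8: C, bond orders sum to 3 (valence 4) → 1 H
  atom 9: S, bond orders sum to 1 (valence 2) → 1 H
  atom 10: C, bond orders sum to 4 (valence 4) → 0 H
  atom 11: C, bond orders sum to 4 (valence 4) → 0 H
  atom 12: O, bond orders sum to 1 (valence 2) → 1 H
  atom 13: O, bond orders sum to 2 (valence 2) → 0 H
  atom 14: C, bond orders sum to 3 (valence 4) → 1 H
  atom 15: C, bond orders sum to 3 (valence 4) → 1 H
  atom 16: C, bond orders sum to 4 (valence 4) → 0 H
  atom 17: O, bond orders sum to 2 (valence 2) → 0 H
  atom 18: C, bond orders sum to 1 (valence 4) → 3 H
  atom 19: C, bond orders sum to 2 (valence 4) → 2 H
  atom 20: C, bond orders sum to 2 (valence 4) → 2 H
  atom 21: O, bond orders sum to 1 (valence 2) → 1 H
Total hydrogens: 21.

21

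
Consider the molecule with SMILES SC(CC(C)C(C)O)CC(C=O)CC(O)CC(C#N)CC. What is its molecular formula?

Walk through each heavy atom and fill implicit hydrogens from standard valence (C 4, N 3, O 2, S 2, halogen 1):
  atom 1: S, bond orders sum to 1 (valence 2) → 1 H
  atom 2: C, bond orders sum to 3 (valence 4) → 1 H
  atom 3: C, bond orders sum to 2 (valence 4) → 2 H
  atom 4: C, bond orders sum to 3 (valence 4) → 1 H
  atom 5: C, bond orders sum to 1 (valence 4) → 3 H
  atom 6: C, bond orders sum to 3 (valence 4) → 1 H
  atom 7: C, bond orders sum to 1 (valence 4) → 3 H
  atom 8: O, bond orders sum to 1 (valence 2) → 1 H
  atom 9: C, bond orders sum to 2 (valence 4) → 2 H
  atom 10: C, bond orders sum to 3 (valence 4) → 1 H
  atom 11: C, bond orders sum to 3 (valence 4) → 1 H
  atom 12: O, bond orders sum to 2 (valence 2) → 0 H
  atom 13: C, bond orders sum to 2 (valence 4) → 2 H
  atom 14: C, bond orders sum to 3 (valence 4) → 1 H
  atom 15: O, bond orders sum to 1 (valence 2) → 1 H
  atom 16: C, bond orders sum to 2 (valence 4) → 2 H
  atom 17: C, bond orders sum to 3 (valence 4) → 1 H
  atom 18: C, bond orders sum to 4 (valence 4) → 0 H
  atom 19: N, bond orders sum to 3 (valence 3) → 0 H
  atom 20: C, bond orders sum to 2 (valence 4) → 2 H
  atom 21: C, bond orders sum to 1 (valence 4) → 3 H
Totals → C:16, H:29, N:1, O:3, S:1.

C16H29NO3S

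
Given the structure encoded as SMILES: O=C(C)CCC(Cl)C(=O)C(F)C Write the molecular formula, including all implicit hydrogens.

Walk through each heavy atom and fill implicit hydrogens from standard valence (C 4, N 3, O 2, S 2, halogen 1):
  atom 1: O, bond orders sum to 2 (valence 2) → 0 H
  atom 2: C, bond orders sum to 4 (valence 4) → 0 H
  atom 3: C, bond orders sum to 1 (valence 4) → 3 H
  atom 4: C, bond orders sum to 2 (valence 4) → 2 H
  atom 5: C, bond orders sum to 2 (valence 4) → 2 H
  atom 6: C, bond orders sum to 3 (valence 4) → 1 H
  atom 7: Cl (halogen, monovalent) → 0 H
  atom 8: C, bond orders sum to 4 (valence 4) → 0 H
  atom 9: O, bond orders sum to 2 (valence 2) → 0 H
  atom 10: C, bond orders sum to 3 (valence 4) → 1 H
  atom 11: F (halogen, monovalent) → 0 H
  atom 12: C, bond orders sum to 1 (valence 4) → 3 H
Totals → C:8, H:12, Cl:1, F:1, O:2.
In Hill order: C8H12ClFO2.

C8H12ClFO2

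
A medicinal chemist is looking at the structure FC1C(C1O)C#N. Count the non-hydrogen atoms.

7

Every atom symbol written in the SMILES (organic subset) is one heavy atom; implicit H are not written.
Heavy atoms by element → C:4, F:1, N:1, O:1.
Total: 7.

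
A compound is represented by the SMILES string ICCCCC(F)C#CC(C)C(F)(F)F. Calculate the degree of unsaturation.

2

Degree of unsaturation = (number of rings) + (number of π bonds).
Ring closures in the SMILES: 0.
π bonds: 1 triple bond (each 2 DoU) → 2 DoU from unsaturation.
Total DoU = 0 + 2 = 2.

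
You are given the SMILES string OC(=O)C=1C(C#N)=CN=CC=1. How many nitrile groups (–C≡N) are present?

1

The nitrile motif appears at heavy-atom position 6 in the SMILES.
Other groups present: 1 carboxylic acid.
Nitrile count: 1.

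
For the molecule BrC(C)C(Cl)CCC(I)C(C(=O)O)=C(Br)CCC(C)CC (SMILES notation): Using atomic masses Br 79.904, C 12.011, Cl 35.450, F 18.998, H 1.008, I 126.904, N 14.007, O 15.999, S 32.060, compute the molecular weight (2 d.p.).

558.52 g/mol

First, the molecular formula is C15H24Br2ClIO2 (counting implicit H from valence).
  Br: 2 × 79.904 = 159.808
  C: 15 × 12.011 = 180.165
  Cl: 1 × 35.450 = 35.450
  H: 24 × 1.008 = 24.192
  I: 1 × 126.904 = 126.904
  O: 2 × 15.999 = 31.998
Sum: 2×79.904 + 15×12.011 + 1×35.450 + 24×1.008 + 1×126.904 + 2×15.999 = 558.517 → 558.52 g/mol.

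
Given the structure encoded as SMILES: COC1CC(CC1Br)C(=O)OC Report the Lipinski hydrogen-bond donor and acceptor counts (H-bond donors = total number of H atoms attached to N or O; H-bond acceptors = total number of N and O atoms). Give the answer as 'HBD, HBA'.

0, 3

Donors: find every N or O and count the H atoms it carries.
  atom 2 (O): bond orders sum to 2 → 0 H
  atom 10 (O): bond orders sum to 2 → 0 H
  atom 11 (O): bond orders sum to 2 → 0 H
Lipinski HBD = 0.
Acceptors: N atoms = 0, O atoms = 3 → HBA = 3.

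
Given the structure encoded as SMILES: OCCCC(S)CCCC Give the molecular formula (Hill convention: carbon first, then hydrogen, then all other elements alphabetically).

C8H18OS

Walk through each heavy atom and fill implicit hydrogens from standard valence (C 4, N 3, O 2, S 2, halogen 1):
  atom 1: O, bond orders sum to 1 (valence 2) → 1 H
  atom 2: C, bond orders sum to 2 (valence 4) → 2 H
  atom 3: C, bond orders sum to 2 (valence 4) → 2 H
  atom 4: C, bond orders sum to 2 (valence 4) → 2 H
  atom 5: C, bond orders sum to 3 (valence 4) → 1 H
  atom 6: S, bond orders sum to 1 (valence 2) → 1 H
  atom 7: C, bond orders sum to 2 (valence 4) → 2 H
  atom 8: C, bond orders sum to 2 (valence 4) → 2 H
  atom 9: C, bond orders sum to 2 (valence 4) → 2 H
  atom 10: C, bond orders sum to 1 (valence 4) → 3 H
Totals → C:8, H:18, O:1, S:1.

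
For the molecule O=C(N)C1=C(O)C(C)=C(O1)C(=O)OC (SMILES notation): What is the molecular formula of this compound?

Walk through each heavy atom and fill implicit hydrogens from standard valence (C 4, N 3, O 2, S 2, halogen 1):
  atom 1: O, bond orders sum to 2 (valence 2) → 0 H
  atom 2: C, bond orders sum to 4 (valence 4) → 0 H
  atom 3: N, bond orders sum to 1 (valence 3) → 2 H
  atom 4: C, bond orders sum to 4 (valence 4) → 0 H
  atom 5: C, bond orders sum to 4 (valence 4) → 0 H
  atom 6: O, bond orders sum to 1 (valence 2) → 1 H
  atom 7: C, bond orders sum to 4 (valence 4) → 0 H
  atom 8: C, bond orders sum to 1 (valence 4) → 3 H
  atom 9: C, bond orders sum to 4 (valence 4) → 0 H
  atom 10: O, bond orders sum to 2 (valence 2) → 0 H
  atom 11: C, bond orders sum to 4 (valence 4) → 0 H
  atom 12: O, bond orders sum to 2 (valence 2) → 0 H
  atom 13: O, bond orders sum to 2 (valence 2) → 0 H
  atom 14: C, bond orders sum to 1 (valence 4) → 3 H
Totals → C:8, H:9, N:1, O:5.
In Hill order: C8H9NO5.

C8H9NO5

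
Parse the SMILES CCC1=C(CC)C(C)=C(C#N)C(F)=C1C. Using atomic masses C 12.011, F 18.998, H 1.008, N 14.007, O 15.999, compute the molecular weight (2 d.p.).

First, the molecular formula is C13H16FN (counting implicit H from valence).
  C: 13 × 12.011 = 156.143
  F: 1 × 18.998 = 18.998
  H: 16 × 1.008 = 16.128
  N: 1 × 14.007 = 14.007
Sum: 13×12.011 + 1×18.998 + 16×1.008 + 1×14.007 = 205.276 → 205.28 g/mol.

205.28 g/mol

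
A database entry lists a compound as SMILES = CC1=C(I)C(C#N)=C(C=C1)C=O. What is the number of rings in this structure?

In SMILES, each pair of matching ring-closure digits denotes one ring-closing bond; the number of such bonds equals the number of independent rings.
Ring-closure bonds here: 1.

1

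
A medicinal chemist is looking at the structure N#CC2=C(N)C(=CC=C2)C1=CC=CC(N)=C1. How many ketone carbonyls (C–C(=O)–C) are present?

Scan the SMILES for the ketone motif — none present.
Groups that are present: 1 nitrile, 2 primary amine.

0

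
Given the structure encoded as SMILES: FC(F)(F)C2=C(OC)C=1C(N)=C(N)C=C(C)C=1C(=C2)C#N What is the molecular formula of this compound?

Walk through each heavy atom and fill implicit hydrogens from standard valence (C 4, N 3, O 2, S 2, halogen 1):
  atom 1: F (halogen, monovalent) → 0 H
  atom 2: C, bond orders sum to 4 (valence 4) → 0 H
  atom 3: F (halogen, monovalent) → 0 H
  atom 4: F (halogen, monovalent) → 0 H
  atom 5: C, bond orders sum to 4 (valence 4) → 0 H
  atom 6: C, bond orders sum to 4 (valence 4) → 0 H
  atom 7: O, bond orders sum to 2 (valence 2) → 0 H
  atom 8: C, bond orders sum to 1 (valence 4) → 3 H
  atom 9: C, bond orders sum to 4 (valence 4) → 0 H
  atom 10: C, bond orders sum to 4 (valence 4) → 0 H
  atom 11: N, bond orders sum to 1 (valence 3) → 2 H
  atom 12: C, bond orders sum to 4 (valence 4) → 0 H
  atom 13: N, bond orders sum to 1 (valence 3) → 2 H
  atom 14: C, bond orders sum to 3 (valence 4) → 1 H
  atom 15: C, bond orders sum to 4 (valence 4) → 0 H
  atom 16: C, bond orders sum to 1 (valence 4) → 3 H
  atom 17: C, bond orders sum to 4 (valence 4) → 0 H
  atom 18: C, bond orders sum to 4 (valence 4) → 0 H
  atom 19: C, bond orders sum to 3 (valence 4) → 1 H
  atom 20: C, bond orders sum to 4 (valence 4) → 0 H
  atom 21: N, bond orders sum to 3 (valence 3) → 0 H
Totals → C:14, H:12, F:3, N:3, O:1.
In Hill order: C14H12F3N3O.

C14H12F3N3O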